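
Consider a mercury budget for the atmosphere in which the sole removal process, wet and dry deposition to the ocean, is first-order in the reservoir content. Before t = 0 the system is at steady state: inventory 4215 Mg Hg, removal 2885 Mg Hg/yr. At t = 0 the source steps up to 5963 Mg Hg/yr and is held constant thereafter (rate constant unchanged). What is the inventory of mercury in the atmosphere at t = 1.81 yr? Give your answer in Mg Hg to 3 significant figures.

7410 Mg Hg

τ = M₀/F₀ = 4215/2885 = 1.461 yr; rate constant k = 1/τ.
New steady state M_∞ = F₁/k = F₁·τ = 5963 × 1.461 = 8712.0 Mg Hg.
M(t) = M_∞ + (M₀ − M_∞)·e^(−t/τ); t/τ = 1.81/1.461 = 1.239, so e^(−t/τ) = 0.2897.
M(t) = 8712.0 − 4497 × 0.2897 = 7409.2 Mg Hg.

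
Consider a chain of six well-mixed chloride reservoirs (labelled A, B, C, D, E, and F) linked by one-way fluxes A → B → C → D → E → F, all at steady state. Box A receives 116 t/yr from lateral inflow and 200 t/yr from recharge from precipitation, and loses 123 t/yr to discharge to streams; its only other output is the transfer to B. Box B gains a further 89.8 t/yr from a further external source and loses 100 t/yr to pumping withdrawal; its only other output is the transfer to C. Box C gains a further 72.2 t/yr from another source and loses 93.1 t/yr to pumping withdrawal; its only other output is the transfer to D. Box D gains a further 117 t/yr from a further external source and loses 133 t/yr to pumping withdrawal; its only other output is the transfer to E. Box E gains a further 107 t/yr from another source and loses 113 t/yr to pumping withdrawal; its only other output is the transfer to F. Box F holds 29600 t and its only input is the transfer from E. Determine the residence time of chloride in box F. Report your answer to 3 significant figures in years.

212 yr

Box A: F(A→B) = (116 + 200) − 123 = 193.00 t/yr.
Box B: F(B→C) = (193.00 + 89.8) − 100 = 182.80 t/yr.
Box C: F(C→D) = (182.80 + 72.2) − 93.1 = 161.90 t/yr.
Box D: F(D→E) = (161.90 + 117) − 133 = 145.90 t/yr.
Box E: F(E→F) = (145.90 + 107) − 113 = 139.90 t/yr.
Box F throughput = its input = 139.90 t/yr; τ = 29600 / 139.90 = 211.6 yr.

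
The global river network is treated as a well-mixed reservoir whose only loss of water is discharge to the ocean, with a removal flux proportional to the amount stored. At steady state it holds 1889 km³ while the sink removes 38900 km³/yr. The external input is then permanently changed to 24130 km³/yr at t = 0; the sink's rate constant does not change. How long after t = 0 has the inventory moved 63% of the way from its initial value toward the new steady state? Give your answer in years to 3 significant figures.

0.0483 yr

τ = M₀/F₀ = 1889/38900 = 0.04856 yr.
The remaining gap fraction is e^(−t/τ); 63% covered ⇒ e^(−t/τ) = 0.370.
t = −τ ln(0.370) = 0.04856 × 0.9943 = 0.04828 yr.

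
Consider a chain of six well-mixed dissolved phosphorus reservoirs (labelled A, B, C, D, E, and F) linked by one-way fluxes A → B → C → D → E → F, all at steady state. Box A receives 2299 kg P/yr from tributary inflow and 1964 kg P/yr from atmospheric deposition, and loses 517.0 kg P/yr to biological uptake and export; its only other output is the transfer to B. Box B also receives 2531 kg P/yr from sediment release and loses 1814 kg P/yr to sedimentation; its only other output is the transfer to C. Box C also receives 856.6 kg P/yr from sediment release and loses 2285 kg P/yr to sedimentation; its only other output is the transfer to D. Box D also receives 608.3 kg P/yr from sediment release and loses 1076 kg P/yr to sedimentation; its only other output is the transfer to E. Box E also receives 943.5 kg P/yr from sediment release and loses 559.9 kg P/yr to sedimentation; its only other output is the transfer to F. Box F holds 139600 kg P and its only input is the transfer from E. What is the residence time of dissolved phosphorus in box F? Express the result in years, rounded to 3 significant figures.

Box A: F(A→B) = (2299 + 1964) − 517.0 = 3746.0 kg P/yr.
Box B: F(B→C) = (3746.0 + 2531) − 1814 = 4463.0 kg P/yr.
Box C: F(C→D) = (4463.0 + 856.6) − 2285 = 3034.6 kg P/yr.
Box D: F(D→E) = (3034.6 + 608.3) − 1076 = 2566.9 kg P/yr.
Box E: F(E→F) = (2566.9 + 943.5) − 559.9 = 2950.5 kg P/yr.
Box F throughput = its input = 2950.5 kg P/yr; τ = 139600 / 2950.5 = 47.31 yr.

47.3 yr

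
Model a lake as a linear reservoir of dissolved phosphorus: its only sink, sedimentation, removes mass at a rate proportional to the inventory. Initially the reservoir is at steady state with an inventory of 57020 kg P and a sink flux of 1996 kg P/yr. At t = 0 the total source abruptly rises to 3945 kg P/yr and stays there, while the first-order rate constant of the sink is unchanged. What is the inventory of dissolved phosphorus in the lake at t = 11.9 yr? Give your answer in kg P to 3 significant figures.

76000 kg P

τ = M₀/F₀ = 57020/1996 = 28.57 yr; rate constant k = 1/τ.
New steady state M_∞ = F₁/k = F₁·τ = 3945 × 28.57 = 112700 kg P.
M(t) = M_∞ + (M₀ − M_∞)·e^(−t/τ); t/τ = 11.9/28.57 = 0.4166, so e^(−t/τ) = 0.6593.
M(t) = 112700 − 55680 × 0.6593 = 75989 kg P.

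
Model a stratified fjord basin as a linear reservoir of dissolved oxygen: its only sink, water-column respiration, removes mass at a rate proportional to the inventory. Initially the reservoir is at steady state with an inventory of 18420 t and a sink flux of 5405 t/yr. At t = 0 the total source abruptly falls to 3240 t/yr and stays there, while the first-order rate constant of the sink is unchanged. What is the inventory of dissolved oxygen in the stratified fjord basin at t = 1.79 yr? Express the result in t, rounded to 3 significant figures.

15400 t

τ = M₀/F₀ = 18420/5405 = 3.408 yr; rate constant k = 1/τ.
New steady state M_∞ = F₁/k = F₁·τ = 3240 × 3.408 = 11042 t.
M(t) = M_∞ + (M₀ − M_∞)·e^(−t/τ); t/τ = 1.79/3.408 = 0.5252, so e^(−t/τ) = 0.5914.
M(t) = 11042 + 7378 × 0.5914 = 15405 t.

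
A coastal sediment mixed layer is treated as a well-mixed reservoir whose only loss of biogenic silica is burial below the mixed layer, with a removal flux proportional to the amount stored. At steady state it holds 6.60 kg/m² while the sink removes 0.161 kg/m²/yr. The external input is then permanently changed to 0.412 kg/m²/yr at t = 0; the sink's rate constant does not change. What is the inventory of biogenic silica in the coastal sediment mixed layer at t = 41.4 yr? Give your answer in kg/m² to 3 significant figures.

Residence time τ = M₀/F₀ = 40.99 yr. The eventual steady state is M_∞ = M₀·(F₁/F₀) = 6.60 × 0.412/0.161 = 16.889 kg/m².
The anomaly ΔM(t) = M(t) − M_∞ decays as ΔM₀·e^(−t/τ) with ΔM₀ = 6.60 − 16.889 = −10.29 kg/m².
At t = 41.4 yr, e^(−t/τ) = e^(−1.010) = 0.3643, so ΔM = −3.748 kg/m² and M = 16.889 − 3.748 = 13.141 kg/m².

13.1 kg/m²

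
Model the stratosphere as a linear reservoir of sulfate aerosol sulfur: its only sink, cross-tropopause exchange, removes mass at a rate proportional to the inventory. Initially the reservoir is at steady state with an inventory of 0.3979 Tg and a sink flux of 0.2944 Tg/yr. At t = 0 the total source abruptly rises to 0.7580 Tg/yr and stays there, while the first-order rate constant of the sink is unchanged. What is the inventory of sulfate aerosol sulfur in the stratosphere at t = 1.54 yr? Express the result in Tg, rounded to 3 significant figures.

0.824 Tg

The sink rate constant is k = F₀/M₀ = 0.2944/0.3979 = 0.7399 yr⁻¹.
Solving dM/dt = F₁ − kM with M(0) = M₀ gives M(t) = F₁/k + (M₀ − F₁/k)·e^(−kt).
F₁/k = 0.7580/0.7399 = 1.0245 Tg; kt = 0.7399 × 1.54 = 1.139, e^(−kt) = 0.3200.
M(1.54) = 1.0245 + (0.3979 − 1.0245) × 0.3200 = 1.0245 − 0.2005 = 0.82397 Tg.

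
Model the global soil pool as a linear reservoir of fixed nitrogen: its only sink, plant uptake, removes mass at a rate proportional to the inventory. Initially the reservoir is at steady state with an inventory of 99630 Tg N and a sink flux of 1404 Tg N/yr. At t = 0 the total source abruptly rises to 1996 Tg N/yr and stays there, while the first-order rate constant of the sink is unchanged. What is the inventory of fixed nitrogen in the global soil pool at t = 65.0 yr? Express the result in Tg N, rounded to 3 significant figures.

Residence time τ = M₀/F₀ = 70.96 yr. The eventual steady state is M_∞ = M₀·(F₁/F₀) = 99630 × 1996/1404 = 141640 Tg N.
The anomaly ΔM(t) = M(t) − M_∞ decays as ΔM₀·e^(−t/τ) with ΔM₀ = 99630 − 141640 = −42010 Tg N.
At t = 65.0 yr, e^(−t/τ) = e^(−0.9160) = 0.4001, so ΔM = −16810 Tg N and M = 141640 − 16810 = 124830 Tg N.

125000 Tg N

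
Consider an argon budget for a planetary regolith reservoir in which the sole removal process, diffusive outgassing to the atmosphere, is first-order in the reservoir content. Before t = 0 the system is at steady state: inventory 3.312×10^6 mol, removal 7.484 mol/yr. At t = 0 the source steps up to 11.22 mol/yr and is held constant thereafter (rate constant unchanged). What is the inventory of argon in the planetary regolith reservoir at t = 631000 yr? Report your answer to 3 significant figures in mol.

τ = M₀/F₀ = 3.312×10^6/7.484 = 442500 yr; rate constant k = 1/τ.
New steady state M_∞ = F₁/k = F₁·τ = 11.22 × 442500 = 4.9653×10^6 mol.
M(t) = M_∞ + (M₀ − M_∞)·e^(−t/τ); t/τ = 631000/442500 = 1.426, so e^(−t/τ) = 0.2403.
M(t) = 4.9653×10^6 − 1.653×10^6 × 0.2403 = 4.5680×10^6 mol.

4.57×10^6 mol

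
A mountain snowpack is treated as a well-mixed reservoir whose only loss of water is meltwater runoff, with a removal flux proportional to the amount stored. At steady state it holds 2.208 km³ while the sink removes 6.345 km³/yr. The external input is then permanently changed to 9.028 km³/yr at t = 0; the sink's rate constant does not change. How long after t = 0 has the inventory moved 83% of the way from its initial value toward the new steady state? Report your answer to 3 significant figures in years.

0.617 yr

τ = M₀/F₀ = 2.208/6.345 = 0.3480 yr.
The remaining gap fraction is e^(−t/τ); 83% covered ⇒ e^(−t/τ) = 0.170.
t = −τ ln(0.170) = 0.3480 × 1.772 = 0.6166 yr.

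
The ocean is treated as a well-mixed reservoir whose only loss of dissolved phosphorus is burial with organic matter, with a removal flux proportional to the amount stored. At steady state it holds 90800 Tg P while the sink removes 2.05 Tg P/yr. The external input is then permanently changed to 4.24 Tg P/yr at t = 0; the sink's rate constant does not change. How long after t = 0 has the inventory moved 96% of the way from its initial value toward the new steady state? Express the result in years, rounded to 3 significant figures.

τ = M₀/F₀ = 90800/2.05 = 44290 yr.
The remaining gap fraction is e^(−t/τ); 96% covered ⇒ e^(−t/τ) = 0.0400.
t = −τ ln(0.0400) = 44290 × 3.219 = 142600 yr.

143000 yr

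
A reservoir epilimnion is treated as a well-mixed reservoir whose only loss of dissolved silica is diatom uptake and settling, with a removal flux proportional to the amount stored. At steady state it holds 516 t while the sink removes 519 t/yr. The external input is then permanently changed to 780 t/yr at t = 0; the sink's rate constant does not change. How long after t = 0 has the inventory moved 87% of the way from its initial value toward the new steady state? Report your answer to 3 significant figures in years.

2.03 yr

τ = M₀/F₀ = 516/519 = 0.9942 yr.
The remaining gap fraction is e^(−t/τ); 87% covered ⇒ e^(−t/τ) = 0.130.
t = −τ ln(0.130) = 0.9942 × 2.040 = 2.028 yr.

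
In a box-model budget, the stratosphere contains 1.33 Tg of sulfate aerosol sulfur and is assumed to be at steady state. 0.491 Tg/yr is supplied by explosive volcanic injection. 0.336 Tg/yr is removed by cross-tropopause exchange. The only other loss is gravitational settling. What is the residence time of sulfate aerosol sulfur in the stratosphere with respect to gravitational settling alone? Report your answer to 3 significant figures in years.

8.58 yr

At steady state ΣF_in = ΣF_out.
ΣF_in = 0.49100 Tg/yr.
Gravitational settling flux = ΣF_in − (0.336) = 0.49100 − 0.3360 = 0.1550 Tg/yr.
τ = M / F = 1.33 / 0.1550 = 8.581 yr.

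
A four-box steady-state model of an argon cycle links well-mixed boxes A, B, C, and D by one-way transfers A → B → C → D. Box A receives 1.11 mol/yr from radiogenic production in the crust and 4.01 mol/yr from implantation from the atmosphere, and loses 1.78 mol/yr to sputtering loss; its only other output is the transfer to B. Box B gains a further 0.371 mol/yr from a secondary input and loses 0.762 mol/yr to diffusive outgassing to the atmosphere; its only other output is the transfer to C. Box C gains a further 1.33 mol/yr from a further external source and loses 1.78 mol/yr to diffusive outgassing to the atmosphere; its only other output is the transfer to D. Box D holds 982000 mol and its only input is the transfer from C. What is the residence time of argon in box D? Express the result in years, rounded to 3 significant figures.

Box A: F(A→B) = (1.11 + 4.01) − 1.78 = 3.3400 mol/yr.
Box B: F(B→C) = (3.3400 + 0.371) − 0.762 = 2.9490 mol/yr.
Box C: F(C→D) = (2.9490 + 1.33) − 1.78 = 2.4990 mol/yr.
Box D throughput = its input = 2.4990 mol/yr; τ = 982000 / 2.4990 = 393000 yr.

393000 yr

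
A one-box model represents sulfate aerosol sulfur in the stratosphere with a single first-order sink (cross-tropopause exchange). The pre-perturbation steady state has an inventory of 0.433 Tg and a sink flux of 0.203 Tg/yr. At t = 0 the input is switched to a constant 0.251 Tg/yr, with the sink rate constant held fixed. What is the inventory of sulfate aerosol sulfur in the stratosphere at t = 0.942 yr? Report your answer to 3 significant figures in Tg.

τ = M₀/F₀ = 0.433/0.203 = 2.133 yr; rate constant k = 1/τ.
New steady state M_∞ = F₁/k = F₁·τ = 0.251 × 2.133 = 0.53538 Tg.
M(t) = M_∞ + (M₀ − M_∞)·e^(−t/τ); t/τ = 0.942/2.133 = 0.4416, so e^(−t/τ) = 0.6430.
M(t) = 0.53538 − 0.1024 × 0.6430 = 0.46955 Tg.

0.470 Tg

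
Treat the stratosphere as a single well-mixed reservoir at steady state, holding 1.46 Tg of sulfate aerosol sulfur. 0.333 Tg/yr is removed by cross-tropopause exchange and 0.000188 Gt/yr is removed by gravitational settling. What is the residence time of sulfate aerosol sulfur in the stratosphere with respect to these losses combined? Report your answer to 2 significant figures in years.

2.8 yr

Convert the gravitational settling flux: 0.000188 Gt/yr = 0.1880 Tg/yr.
Total removal = 0.3330 + 0.1880 = 0.52100 Tg/yr.
τ = M / ΣF_out = 1.46 / 0.52100 = 2.802 yr.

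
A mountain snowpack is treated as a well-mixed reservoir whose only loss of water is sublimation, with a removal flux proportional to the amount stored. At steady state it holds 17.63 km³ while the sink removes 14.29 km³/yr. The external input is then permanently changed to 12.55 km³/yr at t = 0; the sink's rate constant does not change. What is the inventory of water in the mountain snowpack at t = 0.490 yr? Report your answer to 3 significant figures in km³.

τ = M₀/F₀ = 17.63/14.29 = 1.234 yr; rate constant k = 1/τ.
New steady state M_∞ = F₁/k = F₁·τ = 12.55 × 1.234 = 15.483 km³.
M(t) = M_∞ + (M₀ − M_∞)·e^(−t/τ); t/τ = 0.490/1.234 = 0.3972, so e^(−t/τ) = 0.6722.
M(t) = 15.483 + 2.147 × 0.6722 = 16.926 km³.

16.9 km³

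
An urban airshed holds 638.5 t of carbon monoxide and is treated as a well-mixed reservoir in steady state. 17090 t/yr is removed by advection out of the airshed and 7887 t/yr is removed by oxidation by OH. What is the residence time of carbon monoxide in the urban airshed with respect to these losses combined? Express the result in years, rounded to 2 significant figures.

Total removal = 17090 + 7887 = 24977 t/yr.
τ = M / ΣF_out = 638.5 / 24977 = 0.02556 yr.

0.026 yr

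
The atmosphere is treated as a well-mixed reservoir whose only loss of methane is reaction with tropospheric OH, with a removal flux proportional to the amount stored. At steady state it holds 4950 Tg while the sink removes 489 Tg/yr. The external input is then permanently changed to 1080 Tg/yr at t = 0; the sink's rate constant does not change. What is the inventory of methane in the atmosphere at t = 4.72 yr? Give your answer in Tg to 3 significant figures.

τ = M₀/F₀ = 4950/489 = 10.12 yr; rate constant k = 1/τ.
New steady state M_∞ = F₁/k = F₁·τ = 1080 × 10.12 = 10933 Tg.
M(t) = M_∞ + (M₀ − M_∞)·e^(−t/τ); t/τ = 4.72/10.12 = 0.4663, so e^(−t/τ) = 0.6273.
M(t) = 10933 − 5983 × 0.6273 = 7179.5 Tg.

7180 Tg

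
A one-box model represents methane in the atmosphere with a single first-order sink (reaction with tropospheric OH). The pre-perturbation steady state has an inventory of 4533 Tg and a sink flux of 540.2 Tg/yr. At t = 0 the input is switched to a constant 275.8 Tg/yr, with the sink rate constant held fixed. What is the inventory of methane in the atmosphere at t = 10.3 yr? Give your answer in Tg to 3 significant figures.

Residence time τ = M₀/F₀ = 8.391 yr. The eventual steady state is M_∞ = M₀·(F₁/F₀) = 4533 × 275.8/540.2 = 2314.3 Tg.
The anomaly ΔM(t) = M(t) − M_∞ decays as ΔM₀·e^(−t/τ) with ΔM₀ = 4533 − 2314.3 = 2219 Tg.
At t = 10.3 yr, e^(−t/τ) = e^(−1.227) = 0.2930, so ΔM = 650.2 Tg and M = 2314.3 + 650.2 = 2964.5 Tg.

2960 Tg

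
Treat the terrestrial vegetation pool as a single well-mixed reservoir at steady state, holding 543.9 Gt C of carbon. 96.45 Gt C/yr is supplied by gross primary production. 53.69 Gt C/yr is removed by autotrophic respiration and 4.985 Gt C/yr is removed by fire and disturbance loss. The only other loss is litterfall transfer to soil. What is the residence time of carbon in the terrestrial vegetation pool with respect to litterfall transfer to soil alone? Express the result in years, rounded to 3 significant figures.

14.4 yr

At steady state ΣF_in = ΣF_out.
ΣF_in = 96.450 Gt C/yr.
Litterfall transfer to soil flux = ΣF_in − (53.69 + 4.985) = 96.450 − 58.67 = 37.78 Gt C/yr.
τ = M / F = 543.9 / 37.78 = 14.40 yr.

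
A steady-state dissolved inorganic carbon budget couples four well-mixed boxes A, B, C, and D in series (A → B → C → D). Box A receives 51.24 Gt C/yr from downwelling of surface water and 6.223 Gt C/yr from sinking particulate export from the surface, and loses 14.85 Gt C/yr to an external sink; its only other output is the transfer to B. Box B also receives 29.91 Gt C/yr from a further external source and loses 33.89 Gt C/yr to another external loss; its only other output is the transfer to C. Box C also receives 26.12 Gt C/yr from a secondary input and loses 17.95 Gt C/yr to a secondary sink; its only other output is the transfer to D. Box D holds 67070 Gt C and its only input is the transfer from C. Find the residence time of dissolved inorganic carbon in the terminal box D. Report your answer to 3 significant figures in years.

Box A: F(A→B) = (51.24 + 6.223) − 14.85 = 42.613 Gt C/yr.
Box B: F(B→C) = (42.613 + 29.91) − 33.89 = 38.633 Gt C/yr.
Box C: F(C→D) = (38.633 + 26.12) − 17.95 = 46.803 Gt C/yr.
Box D throughput = its input = 46.803 Gt C/yr; τ = 67070 / 46.803 = 1433 yr.

1430 yr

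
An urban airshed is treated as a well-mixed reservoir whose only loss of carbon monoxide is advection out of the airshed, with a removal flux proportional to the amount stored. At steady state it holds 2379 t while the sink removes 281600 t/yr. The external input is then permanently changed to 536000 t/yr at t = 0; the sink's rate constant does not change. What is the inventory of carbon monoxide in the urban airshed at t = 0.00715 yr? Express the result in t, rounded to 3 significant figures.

3610 t

The sink rate constant is k = F₀/M₀ = 281600/2379 = 118.4 yr⁻¹.
Solving dM/dt = F₁ − kM with M(0) = M₀ gives M(t) = F₁/k + (M₀ − F₁/k)·e^(−kt).
F₁/k = 536000/118.4 = 4528.2 t; kt = 118.4 × 0.00715 = 0.8463, e^(−kt) = 0.4290.
M(0.00715) = 4528.2 + (2379 − 4528.2) × 0.4290 = 4528.2 − 922.0 = 3606.2 t.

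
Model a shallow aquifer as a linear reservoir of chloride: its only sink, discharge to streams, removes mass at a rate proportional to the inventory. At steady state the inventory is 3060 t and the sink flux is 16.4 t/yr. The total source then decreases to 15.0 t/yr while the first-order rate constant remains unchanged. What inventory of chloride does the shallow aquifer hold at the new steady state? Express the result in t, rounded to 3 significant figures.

2800 t

Rate constant k = F/M = 16.4 / 3060 = 0.005359 yr⁻¹.
At the new steady state, source = k·M_new ⇒ M_new = 15.0 / 0.005359 = 2799 t.
(Equivalently M_new = M × F_new/F_old = 3060 × 15.0/16.4.)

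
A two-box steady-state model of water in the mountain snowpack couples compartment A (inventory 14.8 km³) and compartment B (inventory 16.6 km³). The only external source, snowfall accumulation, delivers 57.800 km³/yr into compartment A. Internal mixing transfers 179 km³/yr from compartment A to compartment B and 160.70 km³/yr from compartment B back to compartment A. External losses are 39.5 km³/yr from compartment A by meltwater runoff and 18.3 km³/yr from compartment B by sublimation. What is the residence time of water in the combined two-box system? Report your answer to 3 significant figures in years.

0.543 yr

For the system as a whole, the A↔B exchange is internal and contributes nothing to the throughput; only the external sinks remove mass.
M_total = 14.8 + 16.6 = 31.400 km³.
ΣF_external_out = 39.5 + 18.3 = 57.800 km³/yr.
τ = M_total / ΣF_ext = 31.400 / 57.800 = 0.5433 yr.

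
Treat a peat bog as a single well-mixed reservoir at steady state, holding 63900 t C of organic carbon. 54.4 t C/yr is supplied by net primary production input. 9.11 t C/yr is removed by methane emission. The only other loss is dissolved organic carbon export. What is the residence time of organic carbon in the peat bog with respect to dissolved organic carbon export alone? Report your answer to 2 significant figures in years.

At steady state ΣF_in = ΣF_out.
ΣF_in = 54.400 t C/yr.
Dissolved organic carbon export flux = ΣF_in − (9.11) = 54.400 − 9.110 = 45.29 t C/yr.
τ = M / F = 63900 / 45.29 = 1411 yr.

1400 yr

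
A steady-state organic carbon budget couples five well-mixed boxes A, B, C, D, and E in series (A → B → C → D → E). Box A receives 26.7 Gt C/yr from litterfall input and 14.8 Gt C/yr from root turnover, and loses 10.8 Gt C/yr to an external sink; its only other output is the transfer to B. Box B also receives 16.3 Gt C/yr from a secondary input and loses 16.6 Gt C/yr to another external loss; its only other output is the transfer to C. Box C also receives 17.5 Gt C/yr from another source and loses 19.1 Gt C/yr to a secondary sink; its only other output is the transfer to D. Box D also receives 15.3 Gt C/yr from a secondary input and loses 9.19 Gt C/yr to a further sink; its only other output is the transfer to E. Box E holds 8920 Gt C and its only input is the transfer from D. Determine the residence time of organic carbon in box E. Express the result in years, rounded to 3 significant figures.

Box A: F(A→B) = (26.7 + 14.8) − 10.8 = 30.700 Gt C/yr.
Box B: F(B→C) = (30.700 + 16.3) − 16.6 = 30.400 Gt C/yr.
Box C: F(C→D) = (30.400 + 17.5) − 19.1 = 28.800 Gt C/yr.
Box D: F(D→E) = (28.800 + 15.3) − 9.19 = 34.910 Gt C/yr.
Box E throughput = its input = 34.910 Gt C/yr; τ = 8920 / 34.910 = 255.5 yr.

256 yr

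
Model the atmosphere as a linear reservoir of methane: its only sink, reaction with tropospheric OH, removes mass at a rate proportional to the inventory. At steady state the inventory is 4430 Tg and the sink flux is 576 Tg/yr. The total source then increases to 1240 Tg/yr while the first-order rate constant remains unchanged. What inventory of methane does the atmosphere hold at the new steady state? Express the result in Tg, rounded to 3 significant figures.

Rate constant k = F/M = 576 / 4430 = 0.1300 yr⁻¹.
At the new steady state, source = k·M_new ⇒ M_new = 1240 / 0.1300 = 9537 Tg.
(Equivalently M_new = M × F_new/F_old = 4430 × 1240/576.)

9540 Tg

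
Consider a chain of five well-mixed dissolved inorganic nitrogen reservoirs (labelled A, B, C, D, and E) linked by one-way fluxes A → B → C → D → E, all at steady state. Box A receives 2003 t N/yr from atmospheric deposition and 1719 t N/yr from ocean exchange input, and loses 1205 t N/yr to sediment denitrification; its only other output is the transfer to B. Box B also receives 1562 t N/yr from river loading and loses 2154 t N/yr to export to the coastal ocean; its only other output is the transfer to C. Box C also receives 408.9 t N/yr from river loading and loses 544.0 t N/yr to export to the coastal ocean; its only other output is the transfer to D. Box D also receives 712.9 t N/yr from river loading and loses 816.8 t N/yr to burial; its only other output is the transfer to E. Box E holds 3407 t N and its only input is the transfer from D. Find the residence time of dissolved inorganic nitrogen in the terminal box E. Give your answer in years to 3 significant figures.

Box A: F(A→B) = (2003 + 1719) − 1205 = 2517.0 t N/yr.
Box B: F(B→C) = (2517.0 + 1562) − 2154 = 1925.0 t N/yr.
Box C: F(C→D) = (1925.0 + 408.9) − 544.0 = 1789.9 t N/yr.
Box D: F(D→E) = (1789.9 + 712.9) − 816.8 = 1686.0 t N/yr.
Box E throughput = its input = 1686.0 t N/yr; τ = 3407 / 1686.0 = 2.021 yr.

2.02 yr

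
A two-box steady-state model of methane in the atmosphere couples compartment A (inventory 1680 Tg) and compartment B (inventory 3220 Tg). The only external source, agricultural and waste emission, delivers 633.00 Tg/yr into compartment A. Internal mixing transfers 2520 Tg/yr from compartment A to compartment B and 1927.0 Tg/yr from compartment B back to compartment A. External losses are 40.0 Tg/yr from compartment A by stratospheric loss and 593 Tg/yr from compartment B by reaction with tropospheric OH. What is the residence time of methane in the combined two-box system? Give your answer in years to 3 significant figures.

For the system as a whole, the A↔B exchange is internal and contributes nothing to the throughput; only the external sinks remove mass.
M_total = 1680 + 3220 = 4900.0 Tg.
ΣF_external_out = 40.0 + 593 = 633.00 Tg/yr.
τ = M_total / ΣF_ext = 4900.0 / 633.00 = 7.741 yr.

7.74 yr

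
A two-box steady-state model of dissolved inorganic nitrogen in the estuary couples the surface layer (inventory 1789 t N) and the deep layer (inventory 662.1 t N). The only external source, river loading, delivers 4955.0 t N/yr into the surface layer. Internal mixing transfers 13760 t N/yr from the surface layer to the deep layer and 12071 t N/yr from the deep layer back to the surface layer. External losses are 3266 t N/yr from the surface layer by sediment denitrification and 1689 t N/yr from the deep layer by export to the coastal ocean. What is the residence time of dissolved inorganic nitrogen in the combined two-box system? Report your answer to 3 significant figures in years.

Treat the two boxes together as one reservoir: the mixing fluxes between them are internal recycling, so τ = ΣM / Σ(external losses).
M_total = 1789 + 662.1 = 2451.1 t N.
ΣF_external_out = 3266 + 1689 = 4955.0 t N/yr.
τ = M_total / ΣF_ext = 2451.1 / 4955.0 = 0.4947 yr.

0.495 yr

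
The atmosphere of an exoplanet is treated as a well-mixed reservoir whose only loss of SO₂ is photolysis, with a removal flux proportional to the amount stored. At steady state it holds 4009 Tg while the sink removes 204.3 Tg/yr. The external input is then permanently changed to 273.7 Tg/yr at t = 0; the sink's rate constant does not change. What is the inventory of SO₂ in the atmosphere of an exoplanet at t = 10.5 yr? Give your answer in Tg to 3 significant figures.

Residence time τ = M₀/F₀ = 19.62 yr. The eventual steady state is M_∞ = M₀·(F₁/F₀) = 4009 × 273.7/204.3 = 5370.8 Tg.
The anomaly ΔM(t) = M(t) − M_∞ decays as ΔM₀·e^(−t/τ) with ΔM₀ = 4009 − 5370.8 = −1362 Tg.
At t = 10.5 yr, e^(−t/τ) = e^(−0.5351) = 0.5856, so ΔM = −797.5 Tg and M = 5370.8 − 797.5 = 4573.3 Tg.

4570 Tg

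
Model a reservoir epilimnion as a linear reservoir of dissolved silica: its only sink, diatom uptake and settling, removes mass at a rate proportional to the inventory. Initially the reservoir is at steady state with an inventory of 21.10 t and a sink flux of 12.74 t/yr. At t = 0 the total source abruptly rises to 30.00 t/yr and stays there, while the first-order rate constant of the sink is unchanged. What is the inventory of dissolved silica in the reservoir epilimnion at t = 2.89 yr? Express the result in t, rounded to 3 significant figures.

44.7 t

The sink rate constant is k = F₀/M₀ = 12.74/21.10 = 0.6038 yr⁻¹.
Solving dM/dt = F₁ − kM with M(0) = M₀ gives M(t) = F₁/k + (M₀ − F₁/k)·e^(−kt).
F₁/k = 30.00/0.6038 = 49.686 t; kt = 0.6038 × 2.89 = 1.745, e^(−kt) = 0.1747.
M(2.89) = 49.686 + (21.10 − 49.686) × 0.1747 = 49.686 − 4.993 = 44.693 t.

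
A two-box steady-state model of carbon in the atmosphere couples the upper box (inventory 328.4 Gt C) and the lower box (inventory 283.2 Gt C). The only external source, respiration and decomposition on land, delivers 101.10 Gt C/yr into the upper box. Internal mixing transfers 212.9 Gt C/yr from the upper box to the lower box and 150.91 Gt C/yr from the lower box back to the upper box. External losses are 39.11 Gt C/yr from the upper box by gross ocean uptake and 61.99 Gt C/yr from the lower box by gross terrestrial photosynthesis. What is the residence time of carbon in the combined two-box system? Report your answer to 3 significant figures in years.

For the system as a whole, the A↔B exchange is internal and contributes nothing to the throughput; only the external sinks remove mass.
M_total = 328.4 + 283.2 = 611.60 Gt C.
ΣF_external_out = 39.11 + 61.99 = 101.10 Gt C/yr.
τ = M_total / ΣF_ext = 611.60 / 101.10 = 6.049 yr.

6.05 yr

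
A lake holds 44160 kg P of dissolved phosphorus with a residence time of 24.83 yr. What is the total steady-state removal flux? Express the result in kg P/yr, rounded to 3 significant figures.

F = M / τ = 44160 / 24.83 = 1778 kg P/yr.

1780 kg P/yr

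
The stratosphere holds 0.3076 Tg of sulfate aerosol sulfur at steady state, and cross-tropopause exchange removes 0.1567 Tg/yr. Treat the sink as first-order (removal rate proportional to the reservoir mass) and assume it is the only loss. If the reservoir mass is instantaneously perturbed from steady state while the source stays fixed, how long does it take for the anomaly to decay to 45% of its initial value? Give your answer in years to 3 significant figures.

For a linear reservoir the anomaly decays as exp(−t/τ) with τ = M/F = 0.3076/0.1567 = 1.963 yr.
exp(−t/τ) = 0.45 ⇒ t = −τ ln(0.45) = 1.963 × 0.7985 = 1.567 yr.

1.57 yr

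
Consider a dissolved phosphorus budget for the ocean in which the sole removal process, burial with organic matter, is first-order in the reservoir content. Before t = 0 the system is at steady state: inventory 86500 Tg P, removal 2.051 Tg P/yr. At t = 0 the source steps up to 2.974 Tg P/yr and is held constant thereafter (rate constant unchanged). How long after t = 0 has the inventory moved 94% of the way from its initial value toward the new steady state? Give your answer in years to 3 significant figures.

119000 yr

τ = M₀/F₀ = 86500/2.051 = 42170 yr.
The remaining gap fraction is e^(−t/τ); 94% covered ⇒ e^(−t/τ) = 0.0600.
t = −τ ln(0.0600) = 42170 × 2.813 = 118700 yr.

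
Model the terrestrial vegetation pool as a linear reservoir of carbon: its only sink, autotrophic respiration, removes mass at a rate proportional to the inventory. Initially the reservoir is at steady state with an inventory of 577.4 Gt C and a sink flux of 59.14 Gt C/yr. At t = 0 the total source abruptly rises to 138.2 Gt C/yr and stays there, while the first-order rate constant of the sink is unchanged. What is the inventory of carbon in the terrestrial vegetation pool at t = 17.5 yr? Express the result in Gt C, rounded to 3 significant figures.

1220 Gt C

τ = M₀/F₀ = 577.4/59.14 = 9.763 yr; rate constant k = 1/τ.
New steady state M_∞ = F₁/k = F₁·τ = 138.2 × 9.763 = 1349.3 Gt C.
M(t) = M_∞ + (M₀ − M_∞)·e^(−t/τ); t/τ = 17.5/9.763 = 1.792, so e^(−t/τ) = 0.1666.
M(t) = 1349.3 − 771.9 × 0.1666 = 1220.7 Gt C.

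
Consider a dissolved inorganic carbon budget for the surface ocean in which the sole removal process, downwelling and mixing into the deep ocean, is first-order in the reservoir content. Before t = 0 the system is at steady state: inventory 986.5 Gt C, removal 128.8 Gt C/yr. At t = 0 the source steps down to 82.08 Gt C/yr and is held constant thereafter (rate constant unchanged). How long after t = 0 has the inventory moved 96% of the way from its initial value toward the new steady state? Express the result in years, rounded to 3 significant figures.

24.7 yr

τ = M₀/F₀ = 986.5/128.8 = 7.659 yr.
The remaining gap fraction is e^(−t/τ); 96% covered ⇒ e^(−t/τ) = 0.0400.
t = −τ ln(0.0400) = 7.659 × 3.219 = 24.65 yr.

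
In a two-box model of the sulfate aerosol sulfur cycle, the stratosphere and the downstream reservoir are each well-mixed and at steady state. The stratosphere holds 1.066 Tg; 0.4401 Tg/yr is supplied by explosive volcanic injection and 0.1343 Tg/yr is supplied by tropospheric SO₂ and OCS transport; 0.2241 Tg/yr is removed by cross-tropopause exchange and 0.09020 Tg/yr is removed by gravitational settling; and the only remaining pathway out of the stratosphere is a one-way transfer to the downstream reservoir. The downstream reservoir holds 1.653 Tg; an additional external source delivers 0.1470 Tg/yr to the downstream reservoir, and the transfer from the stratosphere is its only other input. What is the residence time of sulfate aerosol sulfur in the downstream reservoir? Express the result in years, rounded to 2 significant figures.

Balance the stratosphere: ΣF_in = 0.4401 + 0.1343 = 0.57440 Tg/yr.
Transfer to the downstream reservoir = ΣF_in − (0.2241 + 0.09020) = 0.26010 Tg/yr.
Total input to the downstream reservoir = 0.26010 + 0.1470 = 0.40710 Tg/yr; at steady state this equals its total output.
τ = M / F = 1.653 / 0.40710 = 4.060 yr.

4.1 yr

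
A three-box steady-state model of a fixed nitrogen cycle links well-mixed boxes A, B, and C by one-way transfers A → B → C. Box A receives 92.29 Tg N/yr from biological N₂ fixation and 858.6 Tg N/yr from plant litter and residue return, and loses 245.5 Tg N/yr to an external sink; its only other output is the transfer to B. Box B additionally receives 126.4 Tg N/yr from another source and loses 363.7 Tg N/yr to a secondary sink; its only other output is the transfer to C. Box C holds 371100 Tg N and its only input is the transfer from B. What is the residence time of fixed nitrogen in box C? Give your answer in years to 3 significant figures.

793 yr

Box A: F(A→B) = (92.29 + 858.6) − 245.5 = 705.39 Tg N/yr.
Box B: F(B→C) = (705.39 + 126.4) − 363.7 = 468.09 Tg N/yr.
Box C throughput = its input = 468.09 Tg N/yr; τ = 371100 / 468.09 = 792.8 yr.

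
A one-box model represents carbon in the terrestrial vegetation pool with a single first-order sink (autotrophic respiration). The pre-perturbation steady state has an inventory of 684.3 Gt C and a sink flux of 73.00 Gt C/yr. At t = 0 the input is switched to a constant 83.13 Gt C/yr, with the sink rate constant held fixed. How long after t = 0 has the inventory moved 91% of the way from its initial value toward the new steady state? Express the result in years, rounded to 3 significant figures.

22.6 yr

τ = M₀/F₀ = 684.3/73.00 = 9.374 yr.
The remaining gap fraction is e^(−t/τ); 91% covered ⇒ e^(−t/τ) = 0.0900.
t = −τ ln(0.0900) = 9.374 × 2.408 = 22.57 yr.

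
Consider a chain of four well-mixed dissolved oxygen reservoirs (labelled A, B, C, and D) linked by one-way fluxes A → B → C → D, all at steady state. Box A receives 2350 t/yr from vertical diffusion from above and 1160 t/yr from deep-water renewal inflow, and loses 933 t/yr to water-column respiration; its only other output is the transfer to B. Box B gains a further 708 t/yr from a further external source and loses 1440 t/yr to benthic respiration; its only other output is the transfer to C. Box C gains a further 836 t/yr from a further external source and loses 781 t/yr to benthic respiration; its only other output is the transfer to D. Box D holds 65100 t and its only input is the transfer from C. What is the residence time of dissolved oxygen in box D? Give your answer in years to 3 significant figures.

Box A: F(A→B) = (2350 + 1160) − 933 = 2577.0 t/yr.
Box B: F(B→C) = (2577.0 + 708) − 1440 = 1845.0 t/yr.
Box C: F(C→D) = (1845.0 + 836) − 781 = 1900.0 t/yr.
Box D throughput = its input = 1900.0 t/yr; τ = 65100 / 1900.0 = 34.26 yr.

34.3 yr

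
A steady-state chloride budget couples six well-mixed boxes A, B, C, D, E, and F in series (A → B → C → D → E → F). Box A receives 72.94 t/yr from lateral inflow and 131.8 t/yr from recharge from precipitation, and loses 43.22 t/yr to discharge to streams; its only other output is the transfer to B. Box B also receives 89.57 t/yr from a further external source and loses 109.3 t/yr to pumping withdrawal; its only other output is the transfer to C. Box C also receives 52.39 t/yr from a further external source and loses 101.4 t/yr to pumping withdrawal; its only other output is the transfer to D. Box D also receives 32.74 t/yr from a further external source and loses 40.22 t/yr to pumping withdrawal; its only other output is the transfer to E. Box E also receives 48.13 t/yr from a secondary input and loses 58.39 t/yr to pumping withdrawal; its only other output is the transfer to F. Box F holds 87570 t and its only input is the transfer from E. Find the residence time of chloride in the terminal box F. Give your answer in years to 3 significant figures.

1170 yr

Box A: F(A→B) = (72.94 + 131.8) − 43.22 = 161.52 t/yr.
Box B: F(B→C) = (161.52 + 89.57) − 109.3 = 141.79 t/yr.
Box C: F(C→D) = (141.79 + 52.39) − 101.4 = 92.780 t/yr.
Box D: F(D→E) = (92.780 + 32.74) − 40.22 = 85.300 t/yr.
Box E: F(E→F) = (85.300 + 48.13) − 58.39 = 75.040 t/yr.
Box F throughput = its input = 75.040 t/yr; τ = 87570 / 75.040 = 1167 yr.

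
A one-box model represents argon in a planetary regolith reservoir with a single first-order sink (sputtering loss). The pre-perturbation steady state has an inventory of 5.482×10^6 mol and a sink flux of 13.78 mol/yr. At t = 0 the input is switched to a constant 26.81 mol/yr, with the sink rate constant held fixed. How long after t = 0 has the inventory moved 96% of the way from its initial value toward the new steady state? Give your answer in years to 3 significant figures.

1.28×10^6 yr

τ = M₀/F₀ = 5.482×10^6/13.78 = 397800 yr.
The remaining gap fraction is e^(−t/τ); 96% covered ⇒ e^(−t/τ) = 0.0400.
t = −τ ln(0.0400) = 397800 × 3.219 = 1.281×10^6 yr.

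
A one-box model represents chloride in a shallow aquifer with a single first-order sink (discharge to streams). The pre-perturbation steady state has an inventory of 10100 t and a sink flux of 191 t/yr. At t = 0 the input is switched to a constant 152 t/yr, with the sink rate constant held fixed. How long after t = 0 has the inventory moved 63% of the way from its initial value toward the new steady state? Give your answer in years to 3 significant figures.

52.6 yr

τ = M₀/F₀ = 10100/191 = 52.88 yr.
The remaining gap fraction is e^(−t/τ); 63% covered ⇒ e^(−t/τ) = 0.370.
t = −τ ln(0.370) = 52.88 × 0.9943 = 52.58 yr.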